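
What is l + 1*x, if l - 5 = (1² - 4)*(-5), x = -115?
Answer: -95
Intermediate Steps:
l = 20 (l = 5 + (1² - 4)*(-5) = 5 + (1 - 4)*(-5) = 5 - 3*(-5) = 5 + 15 = 20)
l + 1*x = 20 + 1*(-115) = 20 - 115 = -95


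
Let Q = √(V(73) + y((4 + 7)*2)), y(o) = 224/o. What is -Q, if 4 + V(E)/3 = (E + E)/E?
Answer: -√506/11 ≈ -2.0449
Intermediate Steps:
V(E) = -6 (V(E) = -12 + 3*((E + E)/E) = -12 + 3*((2*E)/E) = -12 + 3*2 = -12 + 6 = -6)
Q = √506/11 (Q = √(-6 + 224/(((4 + 7)*2))) = √(-6 + 224/((11*2))) = √(-6 + 224/22) = √(-6 + 224*(1/22)) = √(-6 + 112/11) = √(46/11) = √506/11 ≈ 2.0449)
-Q = -√506/11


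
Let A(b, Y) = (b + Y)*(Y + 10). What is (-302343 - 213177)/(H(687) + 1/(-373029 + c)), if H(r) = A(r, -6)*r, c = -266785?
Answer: -329836913280/1197340241831 ≈ -0.27547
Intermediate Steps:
A(b, Y) = (10 + Y)*(Y + b) (A(b, Y) = (Y + b)*(10 + Y) = (10 + Y)*(Y + b))
H(r) = r*(-24 + 4*r) (H(r) = ((-6)² + 10*(-6) + 10*r - 6*r)*r = (36 - 60 + 10*r - 6*r)*r = (-24 + 4*r)*r = r*(-24 + 4*r))
(-302343 - 213177)/(H(687) + 1/(-373029 + c)) = (-302343 - 213177)/(4*687*(-6 + 687) + 1/(-373029 - 266785)) = -515520/(4*687*681 + 1/(-639814)) = -515520/(1871388 - 1/639814) = -515520/1197340241831/639814 = -515520*639814/1197340241831 = -329836913280/1197340241831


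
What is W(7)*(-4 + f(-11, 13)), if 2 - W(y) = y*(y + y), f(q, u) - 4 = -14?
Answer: 1344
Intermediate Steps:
f(q, u) = -10 (f(q, u) = 4 - 14 = -10)
W(y) = 2 - 2*y² (W(y) = 2 - y*(y + y) = 2 - y*2*y = 2 - 2*y²)
W(7)*(-4 + f(-11, 13)) = (2 - 2*7²)*(-4 - 10) = (2 - 2*49)*(-14) = (2 - 98)*(-14) = -96*(-14) = 1344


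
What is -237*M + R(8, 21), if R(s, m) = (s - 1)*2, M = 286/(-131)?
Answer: 69616/131 ≈ 531.42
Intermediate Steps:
M = -286/131 (M = 286*(-1/131) = -286/131 ≈ -2.1832)
R(s, m) = -2 + 2*s (R(s, m) = (-1 + s)*2 = -2 + 2*s)
-237*M + R(8, 21) = -237*(-286/131) + (-2 + 2*8) = 67782/131 + (-2 + 16) = 67782/131 + 14 = 69616/131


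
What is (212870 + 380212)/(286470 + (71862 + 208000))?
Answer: 296541/283166 ≈ 1.0472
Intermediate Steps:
(212870 + 380212)/(286470 + (71862 + 208000)) = 593082/(286470 + 279862) = 593082/566332 = 593082*(1/566332) = 296541/283166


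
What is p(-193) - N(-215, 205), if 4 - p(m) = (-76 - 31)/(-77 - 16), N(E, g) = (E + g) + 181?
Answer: -15638/93 ≈ -168.15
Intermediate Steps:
N(E, g) = 181 + E + g
p(m) = 265/93 (p(m) = 4 - (-76 - 31)/(-77 - 16) = 4 - (-107)/(-93) = 4 - (-107)*(-1)/93 = 4 - 1*107/93 = 4 - 107/93 = 265/93)
p(-193) - N(-215, 205) = 265/93 - (181 - 215 + 205) = 265/93 - 1*171 = 265/93 - 171 = -15638/93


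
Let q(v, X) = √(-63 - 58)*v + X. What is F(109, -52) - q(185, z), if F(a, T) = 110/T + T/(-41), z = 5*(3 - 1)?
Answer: -11563/1066 - 2035*I ≈ -10.847 - 2035.0*I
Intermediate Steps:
z = 10 (z = 5*2 = 10)
q(v, X) = X + 11*I*v (q(v, X) = √(-121)*v + X = (11*I)*v + X = 11*I*v + X = X + 11*I*v)
F(a, T) = 110/T - T/41 (F(a, T) = 110/T + T*(-1/41) = 110/T - T/41)
F(109, -52) - q(185, z) = (110/(-52) - 1/41*(-52)) - (10 + 11*I*185) = (110*(-1/52) + 52/41) - (10 + 2035*I) = (-55/26 + 52/41) + (-10 - 2035*I) = -903/1066 + (-10 - 2035*I) = -11563/1066 - 2035*I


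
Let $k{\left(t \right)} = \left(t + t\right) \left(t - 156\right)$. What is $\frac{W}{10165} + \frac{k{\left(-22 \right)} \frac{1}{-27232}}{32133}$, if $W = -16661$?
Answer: $- \frac{1822402327387}{1111855140780} \approx -1.6391$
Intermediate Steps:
$k{\left(t \right)} = 2 t \left(-156 + t\right)$
$\frac{W}{10165} + \frac{k{\left(-22 \right)} \frac{1}{-27232}}{32133} = - \frac{16661}{10165} + \frac{2 \left(-22\right) \left(-156 - 22\right) \frac{1}{-27232}}{32133} = \left(-16661\right) \frac{1}{10165} + 2 \left(-22\right) \left(-178\right) \left(- \frac{1}{27232}\right) \frac{1}{32133} = - \frac{16661}{10165} + 7832 \left(- \frac{1}{27232}\right) \frac{1}{32133} = - \frac{16661}{10165} - \frac{979}{109380732} = - \frac{1822402327387}{1111855140780}$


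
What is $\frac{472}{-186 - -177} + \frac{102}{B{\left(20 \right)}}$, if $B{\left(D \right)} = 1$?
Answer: $\frac{446}{9} \approx 49.556$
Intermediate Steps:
$\frac{472}{-186 - -177} + \frac{102}{B{\left(20 \right)}} = \frac{472}{-186 - -177} + \frac{102}{1} = \frac{472}{-186 + 177} + 102 \cdot 1 = \frac{472}{-9} + 102 = 472 \left(- \frac{1}{9}\right) + 102 = - \frac{472}{9} + 102 = \frac{446}{9}$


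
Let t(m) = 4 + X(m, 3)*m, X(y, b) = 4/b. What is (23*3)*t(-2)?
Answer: 92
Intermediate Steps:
t(m) = 4 + 4*m/3 (t(m) = 4 + (4/3)*m = 4 + (4*(1/3))*m = 4 + 4*m/3)
(23*3)*t(-2) = (23*3)*(4 + (4/3)*(-2)) = 69*(4 - 8/3) = 69*(4/3) = 92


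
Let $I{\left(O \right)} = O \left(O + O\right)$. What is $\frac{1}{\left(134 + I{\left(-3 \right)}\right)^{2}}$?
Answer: $\frac{1}{23104} \approx 4.3283 \cdot 10^{-5}$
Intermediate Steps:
$I{\left(O \right)} = 2 O^{2}$ ($I{\left(O \right)} = O 2 O = 2 O^{2}$)
$\frac{1}{\left(134 + I{\left(-3 \right)}\right)^{2}} = \frac{1}{\left(134 + 2 \left(-3\right)^{2}\right)^{2}} = \frac{1}{\left(134 + 2 \cdot 9\right)^{2}} = \frac{1}{\left(134 + 18\right)^{2}} = \frac{1}{152^{2}} = \frac{1}{23104}$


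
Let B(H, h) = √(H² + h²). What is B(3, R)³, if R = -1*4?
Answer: 125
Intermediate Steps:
R = -4
B(3, R)³ = (√(3² + (-4)²))³ = (√(9 + 16))³ = (√25)³ = 5³ = 125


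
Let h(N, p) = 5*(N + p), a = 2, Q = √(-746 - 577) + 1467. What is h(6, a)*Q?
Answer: 58680 + 840*I*√3 ≈ 58680.0 + 1454.9*I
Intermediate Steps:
Q = 1467 + 21*I*√3 (Q = √(-1323) + 1467 = 21*I*√3 + 1467 = 1467 + 21*I*√3 ≈ 1467.0 + 36.373*I)
h(N, p) = 5*N + 5*p
h(6, a)*Q = (5*6 + 5*2)*(1467 + 21*I*√3) = (30 + 10)*(1467 + 21*I*√3) = 40*(1467 + 21*I*√3) = 58680 + 840*I*√3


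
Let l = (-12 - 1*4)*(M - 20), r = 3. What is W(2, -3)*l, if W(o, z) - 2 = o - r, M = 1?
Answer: 304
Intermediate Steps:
W(o, z) = -1 + o (W(o, z) = 2 + (o - 1*3) = 2 + (o - 3) = 2 + (-3 + o) = -1 + o)
l = 304 (l = (-12 - 1*4)*(1 - 20) = (-12 - 4)*(-19) = -16*(-19) = 304)
W(2, -3)*l = (-1 + 2)*304 = 1*304 = 304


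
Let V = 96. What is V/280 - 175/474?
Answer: -437/16590 ≈ -0.026341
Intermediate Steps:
V/280 - 175/474 = 96/280 - 175/474 = 96*(1/280) - 175*1/474 = 12/35 - 175/474 = -437/16590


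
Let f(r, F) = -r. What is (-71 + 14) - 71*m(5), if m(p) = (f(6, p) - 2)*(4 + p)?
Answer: 5055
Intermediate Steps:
m(p) = -32 - 8*p (m(p) = (-1*6 - 2)*(4 + p) = (-6 - 2)*(4 + p) = -8*(4 + p) = -32 - 8*p)
(-71 + 14) - 71*m(5) = (-71 + 14) - 71*(-32 - 8*5) = -57 - 71*(-32 - 40) = -57 - 71*(-72) = -57 + 5112 = 5055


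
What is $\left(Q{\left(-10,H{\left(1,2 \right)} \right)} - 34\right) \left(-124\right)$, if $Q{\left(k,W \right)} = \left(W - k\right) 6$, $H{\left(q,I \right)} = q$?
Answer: $-3968$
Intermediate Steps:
$Q{\left(k,W \right)} = - 6 k + 6 W$
$\left(Q{\left(-10,H{\left(1,2 \right)} \right)} - 34\right) \left(-124\right) = \left(\left(\left(-6\right) \left(-10\right) + 6 \cdot 1\right) - 34\right) \left(-124\right) = \left(\left(60 + 6\right) - 34\right) \left(-124\right) = \left(66 - 34\right) \left(-124\right) = 32 \left(-124\right) = -3968$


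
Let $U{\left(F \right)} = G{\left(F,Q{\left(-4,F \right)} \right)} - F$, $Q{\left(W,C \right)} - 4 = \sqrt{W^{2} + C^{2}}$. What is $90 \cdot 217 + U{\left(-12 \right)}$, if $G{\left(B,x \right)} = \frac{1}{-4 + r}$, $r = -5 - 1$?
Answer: $\frac{195419}{10} \approx 19542.0$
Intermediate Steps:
$r = -6$ ($r = -5 - 1 = -6$)
$Q{\left(W,C \right)} = 4 + \sqrt{C^{2} + W^{2}}$ ($Q{\left(W,C \right)} = 4 + \sqrt{W^{2} + C^{2}} = 4 + \sqrt{C^{2} + W^{2}}$)
$G{\left(B,x \right)} = - \frac{1}{10}$ ($G{\left(B,x \right)} = \frac{1}{-4 - 6} = \frac{1}{-10} = - \frac{1}{10}$)
$U{\left(F \right)} = - \frac{1}{10} - F$
$90 \cdot 217 + U{\left(-12 \right)} = 90 \cdot 217 - - \frac{119}{10} = 19530 + \left(- \frac{1}{10} + 12\right) = 19530 + \frac{119}{10} = \frac{195419}{10}$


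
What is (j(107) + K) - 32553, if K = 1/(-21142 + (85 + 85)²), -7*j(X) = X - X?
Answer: -252546173/7758 ≈ -32553.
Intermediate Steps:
j(X) = 0 (j(X) = -(X - X)/7 = -⅐*0 = 0)
K = 1/7758 (K = 1/(-21142 + 170²) = 1/(-21142 + 28900) = 1/7758 ≈ 0.00012890)
(j(107) + K) - 32553 = (0 + 1/7758) - 32553 = 1/7758 - 32553 = -252546173/7758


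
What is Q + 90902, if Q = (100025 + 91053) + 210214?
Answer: 492194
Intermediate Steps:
Q = 401292 (Q = 191078 + 210214 = 401292)
Q + 90902 = 401292 + 90902 = 492194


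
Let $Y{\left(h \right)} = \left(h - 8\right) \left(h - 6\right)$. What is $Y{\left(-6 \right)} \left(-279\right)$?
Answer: $-46872$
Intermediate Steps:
$Y{\left(h \right)} = \left(-8 + h\right) \left(-6 + h\right)$
$Y{\left(-6 \right)} \left(-279\right) = \left(48 + \left(-6\right)^{2} - -84\right) \left(-279\right) = \left(48 + 36 + 84\right) \left(-279\right) = 168 \left(-279\right) = -46872$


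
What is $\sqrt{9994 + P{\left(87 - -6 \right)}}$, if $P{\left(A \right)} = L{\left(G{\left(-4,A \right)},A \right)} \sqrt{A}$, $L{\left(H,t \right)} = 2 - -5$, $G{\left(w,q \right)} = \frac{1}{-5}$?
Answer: $\sqrt{9994 + 7 \sqrt{93}} \approx 100.31$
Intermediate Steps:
$G{\left(w,q \right)} = - \frac{1}{5}$
$L{\left(H,t \right)} = 7$ ($L{\left(H,t \right)} = 2 + 5 = 7$)
$P{\left(A \right)} = 7 \sqrt{A}$
$\sqrt{9994 + P{\left(87 - -6 \right)}} = \sqrt{9994 + 7 \sqrt{87 - -6}} = \sqrt{9994 + 7 \sqrt{87 + 6}} = \sqrt{9994 + 7 \sqrt{93}}$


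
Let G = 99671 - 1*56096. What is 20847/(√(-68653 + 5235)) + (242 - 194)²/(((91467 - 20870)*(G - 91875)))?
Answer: -192/284152925 - 20847*I*√63418/63418 ≈ -6.7569e-7 - 82.782*I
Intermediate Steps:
G = 43575 (G = 99671 - 56096 = 43575)
20847/(√(-68653 + 5235)) + (242 - 194)²/(((91467 - 20870)*(G - 91875))) = 20847/(√(-68653 + 5235)) + (242 - 194)²/(((91467 - 20870)*(43575 - 91875))) = 20847/(√(-63418)) + 48²/((70597*(-48300))) = 20847/((I*√63418)) + 2304/(-3409835100) = 20847*(-I*√63418/63418) + 2304*(-1/3409835100) = -20847*I*√63418/63418 - 192/284152925 = -192/284152925 - 20847*I*√63418/63418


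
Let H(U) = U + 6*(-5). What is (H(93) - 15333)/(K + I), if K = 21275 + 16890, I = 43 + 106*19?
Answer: -7635/20111 ≈ -0.37964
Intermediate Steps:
H(U) = -30 + U (H(U) = U - 30 = -30 + U)
I = 2057 (I = 43 + 2014 = 2057)
K = 38165
(H(93) - 15333)/(K + I) = ((-30 + 93) - 15333)/(38165 + 2057) = (63 - 15333)/40222 = -15270*1/40222 = -7635/20111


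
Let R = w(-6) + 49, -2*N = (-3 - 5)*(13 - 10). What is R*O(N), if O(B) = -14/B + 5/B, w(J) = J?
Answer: -129/4 ≈ -32.250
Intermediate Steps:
N = 12 (N = -(-3 - 5)*(13 - 10)/2 = -(-4)*3 = -1/2*(-24) = 12)
O(B) = -9/B
R = 43 (R = -6 + 49 = 43)
R*O(N) = 43*(-9/12) = 43*(-9*1/12) = 43*(-3/4) = -129/4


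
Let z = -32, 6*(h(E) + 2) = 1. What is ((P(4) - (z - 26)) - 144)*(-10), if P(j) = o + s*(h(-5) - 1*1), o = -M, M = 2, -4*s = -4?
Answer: 2725/3 ≈ 908.33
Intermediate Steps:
s = 1 (s = -¼*(-4) = 1)
h(E) = -11/6 (h(E) = -2 + (⅙)*1 = -2 + ⅙ = -11/6)
o = -2 (o = -1*2 = -2)
P(j) = -29/6 (P(j) = -2 + 1*(-11/6 - 1*1) = -2 + 1*(-11/6 - 1) = -2 + 1*(-17/6) = -2 - 17/6 = -29/6)
((P(4) - (z - 26)) - 144)*(-10) = ((-29/6 - (-32 - 26)) - 144)*(-10) = ((-29/6 - 1*(-58)) - 144)*(-10) = ((-29/6 + 58) - 144)*(-10) = (319/6 - 144)*(-10) = -545/6*(-10) = 2725/3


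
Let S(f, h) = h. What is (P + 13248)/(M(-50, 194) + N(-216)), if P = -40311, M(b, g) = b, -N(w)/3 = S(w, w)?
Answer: -27063/598 ≈ -45.256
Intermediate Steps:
N(w) = -3*w
(P + 13248)/(M(-50, 194) + N(-216)) = (-40311 + 13248)/(-50 - 3*(-216)) = -27063/(-50 + 648) = -27063/598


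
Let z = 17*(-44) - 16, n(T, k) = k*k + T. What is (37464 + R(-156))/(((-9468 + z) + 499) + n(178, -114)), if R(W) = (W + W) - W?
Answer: 12436/1147 ≈ 10.842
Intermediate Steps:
R(W) = W (R(W) = 2*W - W = W)
n(T, k) = T + k**2 (n(T, k) = k**2 + T = T + k**2)
z = -764 (z = -748 - 16 = -764)
(37464 + R(-156))/(((-9468 + z) + 499) + n(178, -114)) = (37464 - 156)/(((-9468 - 764) + 499) + (178 + (-114)**2)) = 37308/((-10232 + 499) + (178 + 12996)) = 37308/(-9733 + 13174) = 37308/3441 = 37308*(1/3441) = 12436/1147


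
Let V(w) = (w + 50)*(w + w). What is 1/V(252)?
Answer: 1/152208 ≈ 6.5700e-6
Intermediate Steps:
V(w) = 2*w*(50 + w) (V(w) = (50 + w)*(2*w) = 2*w*(50 + w))
1/V(252) = 1/(2*252*(50 + 252)) = 1/(2*252*302) = 1/152208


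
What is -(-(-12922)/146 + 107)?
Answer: -14272/73 ≈ -195.51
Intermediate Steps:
-(-(-12922)/146 + 107) = -(-142*(-91/146) + 107) = -(6461/73 + 107) = -1*14272/73 = -14272/73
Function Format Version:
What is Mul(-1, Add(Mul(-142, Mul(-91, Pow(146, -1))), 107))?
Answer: Rational(-14272, 73) ≈ -195.51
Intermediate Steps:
Mul(-1, Add(Mul(-142, Mul(-91, Pow(146, -1))), 107)) = Mul(-1, Add(Mul(-142, Mul(-91, Rational(1, 146))), 107)) = Mul(-1, Add(Mul(-142, Rational(-91, 146)), 107)) = Mul(-1, Add(Rational(6461, 73), 107)) = Mul(-1, Rational(14272, 73)) = Rational(-14272, 73)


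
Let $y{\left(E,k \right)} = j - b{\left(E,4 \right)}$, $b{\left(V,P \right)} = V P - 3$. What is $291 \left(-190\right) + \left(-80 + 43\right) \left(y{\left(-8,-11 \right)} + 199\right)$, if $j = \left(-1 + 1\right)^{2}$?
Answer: $-63948$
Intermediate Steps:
$j = 0$ ($j = 0^{2} = 0$)
$b{\left(V,P \right)} = -3 + P V$ ($b{\left(V,P \right)} = P V - 3 = -3 + P V$)
$y{\left(E,k \right)} = 3 - 4 E$ ($y{\left(E,k \right)} = 0 - \left(-3 + 4 E\right) = 3 - 4 E$)
$291 \left(-190\right) + \left(-80 + 43\right) \left(y{\left(-8,-11 \right)} + 199\right) = 291 \left(-190\right) + \left(-80 + 43\right) \left(\left(3 - -32\right) + 199\right) = -55290 - 37 \left(\left(3 + 32\right) + 199\right) = -55290 - 37 \left(35 + 199\right) = -55290 - 8658 = -63948$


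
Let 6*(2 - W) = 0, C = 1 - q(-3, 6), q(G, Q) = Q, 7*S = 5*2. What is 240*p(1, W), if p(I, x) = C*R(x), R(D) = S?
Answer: -12000/7 ≈ -1714.3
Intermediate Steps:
S = 10/7 (S = (5*2)/7 = (1/7)*10 = 10/7 ≈ 1.4286)
C = -5 (C = 1 - 1*6 = 1 - 6 = -5)
R(D) = 10/7
W = 2 (W = 2 - 1/6*0 = 2 + 0 = 2)
p(I, x) = -50/7 (p(I, x) = -5*10/7 = -50/7)
240*p(1, W) = 240*(-50/7) = -12000/7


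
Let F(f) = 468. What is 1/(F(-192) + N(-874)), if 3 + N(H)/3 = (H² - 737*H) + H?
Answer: 1/4221879 ≈ 2.3686e-7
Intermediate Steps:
N(H) = -9 - 2208*H + 3*H² (N(H) = -9 + 3*((H² - 737*H) + H) = -9 + 3*(H² - 736*H) = -9 + (-2208*H + 3*H²) = -9 - 2208*H + 3*H²)
1/(F(-192) + N(-874)) = 1/(468 + (-9 - 2208*(-874) + 3*(-874)²)) = 1/(468 + (-9 + 1929792 + 3*763876)) = 1/(468 + (-9 + 1929792 + 2291628)) = 1/(468 + 4221411) = 1/4221879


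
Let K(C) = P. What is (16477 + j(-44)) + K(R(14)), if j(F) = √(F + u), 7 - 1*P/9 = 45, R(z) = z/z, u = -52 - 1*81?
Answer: 16135 + I*√177 ≈ 16135.0 + 13.304*I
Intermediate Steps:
u = -133 (u = -52 - 81 = -133)
R(z) = 1
P = -342 (P = 63 - 9*45 = 63 - 405 = -342)
K(C) = -342
j(F) = √(-133 + F) (j(F) = √(F - 133) = √(-133 + F))
(16477 + j(-44)) + K(R(14)) = (16477 + √(-133 - 44)) - 342 = (16477 + √(-177)) - 342 = (16477 + I*√177) - 342 = 16135 + I*√177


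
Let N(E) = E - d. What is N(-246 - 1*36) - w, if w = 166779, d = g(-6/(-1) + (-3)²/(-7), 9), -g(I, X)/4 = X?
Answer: -167025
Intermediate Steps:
g(I, X) = -4*X
d = -36 (d = -4*9 = -36)
N(E) = 36 + E (N(E) = E - 1*(-36) = E + 36 = 36 + E)
N(-246 - 1*36) - w = (36 + (-246 - 1*36)) - 1*166779 = (36 + (-246 - 36)) - 166779 = (36 - 282) - 166779 = -246 - 166779 = -167025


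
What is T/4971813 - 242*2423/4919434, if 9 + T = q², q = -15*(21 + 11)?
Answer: -42426399592/582345378901 ≈ -0.072854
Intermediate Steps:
q = -480 (q = -15*32 = -480)
T = 230391 (T = -9 + (-480)² = -9 + 230400 = 230391)
T/4971813 - 242*2423/4919434 = 230391/4971813 - 242*2423/4919434 = 230391*(1/4971813) - 586366*1/4919434 = 10971/236753 - 293183/2459717 = -42426399592/582345378901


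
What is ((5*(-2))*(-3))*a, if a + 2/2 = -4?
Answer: -150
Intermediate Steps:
a = -5 (a = -1 - 4 = -5)
((5*(-2))*(-3))*a = ((5*(-2))*(-3))*(-5) = -10*(-3)*(-5) = 30*(-5) = -150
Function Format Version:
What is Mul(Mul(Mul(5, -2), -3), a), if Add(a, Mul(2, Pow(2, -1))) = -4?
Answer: -150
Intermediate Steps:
a = -5 (a = Add(-1, -4) = -5)
Mul(Mul(Mul(5, -2), -3), a) = Mul(Mul(Mul(5, -2), -3), -5) = Mul(Mul(-10, -3), -5) = Mul(30, -5) = -150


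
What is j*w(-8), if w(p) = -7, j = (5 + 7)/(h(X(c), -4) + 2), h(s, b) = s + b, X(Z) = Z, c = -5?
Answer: 12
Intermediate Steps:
h(s, b) = b + s
j = -12/7 (j = (5 + 7)/((-4 - 5) + 2) = 12/(-9 + 2) = 12/(-7) = 12*(-⅐) = -12/7 ≈ -1.7143)
j*w(-8) = -12/7*(-7) = 12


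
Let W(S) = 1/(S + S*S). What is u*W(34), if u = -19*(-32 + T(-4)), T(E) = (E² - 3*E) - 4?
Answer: 76/595 ≈ 0.12773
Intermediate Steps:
T(E) = -4 + E² - 3*E
W(S) = 1/(S + S²)
u = 152 (u = -19*(-32 + (-4 + (-4)² - 3*(-4))) = -19*(-32 + (-4 + 16 + 12)) = -19*(-32 + 24) = -19*(-8) = 152)
u*W(34) = 152*(1/(34*(1 + 34))) = 152*((1/34)/35) = 152*((1/34)*(1/35)) = 152*(1/1190) = 76/595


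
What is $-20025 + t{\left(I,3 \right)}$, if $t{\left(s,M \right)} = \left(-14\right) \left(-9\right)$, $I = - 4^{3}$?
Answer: $-19899$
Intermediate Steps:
$I = -64$ ($I = \left(-1\right) 64 = -64$)
$t{\left(s,M \right)} = 126$
$-20025 + t{\left(I,3 \right)} = -20025 + 126 = -19899$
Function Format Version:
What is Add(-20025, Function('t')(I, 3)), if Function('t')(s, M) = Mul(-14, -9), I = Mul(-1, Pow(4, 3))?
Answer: -19899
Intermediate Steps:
I = -64 (I = Mul(-1, 64) = -64)
Function('t')(s, M) = 126
Add(-20025, Function('t')(I, 3)) = Add(-20025, 126) = -19899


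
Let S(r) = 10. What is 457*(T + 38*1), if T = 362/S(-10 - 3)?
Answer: 169547/5 ≈ 33909.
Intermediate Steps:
T = 181/5 (T = 362/10 = 362*(1/10) = 181/5 ≈ 36.200)
457*(T + 38*1) = 457*(181/5 + 38*1) = 457*(181/5 + 38) = 457*(371/5) = 169547/5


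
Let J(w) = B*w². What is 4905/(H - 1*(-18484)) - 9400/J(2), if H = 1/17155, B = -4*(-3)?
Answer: -372079428025/1902558126 ≈ -195.57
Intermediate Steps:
B = 12
H = 1/17155 ≈ 5.8292e-5
J(w) = 12*w²
4905/(H - 1*(-18484)) - 9400/J(2) = 4905/(1/17155 - 1*(-18484)) - 9400/(12*2²) = 4905/(1/17155 + 18484) - 9400/(12*4) = 4905/(317093021/17155) - 9400/48 = 4905*(17155/317093021) - 9400*1/48 = 84145275/317093021 - 1175/6 = -372079428025/1902558126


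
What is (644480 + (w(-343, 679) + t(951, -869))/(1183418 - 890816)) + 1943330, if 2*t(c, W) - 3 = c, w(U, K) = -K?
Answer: 378599190709/146301 ≈ 2.5878e+6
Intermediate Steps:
t(c, W) = 3/2 + c/2
(644480 + (w(-343, 679) + t(951, -869))/(1183418 - 890816)) + 1943330 = (644480 + (-1*679 + (3/2 + (½)*951))/(1183418 - 890816)) + 1943330 = (644480 + (-679 + (3/2 + 951/2))/292602) + 1943330 = (644480 + (-679 + 477)*(1/292602)) + 1943330 = (644480 - 202*1/292602) + 1943330 = (644480 - 101/146301) + 1943330 = 94288068379/146301 + 1943330 = 378599190709/146301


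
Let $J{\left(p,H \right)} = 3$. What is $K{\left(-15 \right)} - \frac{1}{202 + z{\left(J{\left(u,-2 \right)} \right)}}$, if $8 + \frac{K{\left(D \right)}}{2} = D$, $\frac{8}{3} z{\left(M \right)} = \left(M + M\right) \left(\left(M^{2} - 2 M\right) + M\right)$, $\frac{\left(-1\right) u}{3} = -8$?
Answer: $- \frac{19828}{431} \approx -46.005$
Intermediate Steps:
$u = 24$ ($u = \left(-3\right) \left(-8\right) = 24$)
$z{\left(M \right)} = \frac{3 M \left(M^{2} - M\right)}{4}$ ($z{\left(M \right)} = \frac{3 \left(M + M\right) \left(\left(M^{2} - 2 M\right) + M\right)}{8} = \frac{3 \cdot 2 M \left(M^{2} - M\right)}{8} = \frac{3 M \left(M^{2} - M\right)}{4}$)
$K{\left(D \right)} = -16 + 2 D$
$K{\left(-15 \right)} - \frac{1}{202 + z{\left(J{\left(u,-2 \right)} \right)}} = \left(-16 + 2 \left(-15\right)\right) - \frac{1}{202 + \frac{3 \cdot 3^{2} \left(-1 + 3\right)}{4}} = \left(-16 - 30\right) - \frac{1}{202 + \frac{3}{4} \cdot 9 \cdot 2} = -46 - \frac{1}{202 + \frac{27}{2}} = -46 - \frac{1}{\frac{431}{2}} = -46 - \frac{2}{431} = - \frac{19828}{431}$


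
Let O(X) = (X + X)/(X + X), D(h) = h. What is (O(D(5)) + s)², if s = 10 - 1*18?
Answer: 49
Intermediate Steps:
O(X) = 1 (O(X) = (2*X)/((2*X)) = (2*X)*(1/(2*X)) = 1)
s = -8 (s = 10 - 18 = -8)
(O(D(5)) + s)² = (1 - 8)² = (-7)² = 49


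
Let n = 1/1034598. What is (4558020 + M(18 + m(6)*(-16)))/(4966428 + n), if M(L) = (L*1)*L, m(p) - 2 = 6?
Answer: 945647402352/1027651295189 ≈ 0.92020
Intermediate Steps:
m(p) = 8 (m(p) = 2 + 6 = 8)
M(L) = L² (M(L) = L*L = L²)
n = 1/1034598 ≈ 9.6656e-7
(4558020 + M(18 + m(6)*(-16)))/(4966428 + n) = (4558020 + (18 + 8*(-16))²)/(4966428 + 1/1034598) = (4558020 + (18 - 128)²)/(5138256475945/1034598) = (4558020 + (-110)²)*(1034598/5138256475945) = (4558020 + 12100)*(1034598/5138256475945) = 4570120*(1034598/5138256475945) = 945647402352/1027651295189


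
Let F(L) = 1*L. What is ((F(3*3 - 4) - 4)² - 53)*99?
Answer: -5148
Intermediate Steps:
F(L) = L
((F(3*3 - 4) - 4)² - 53)*99 = (((3*3 - 4) - 4)² - 53)*99 = (((9 - 4) - 4)² - 53)*99 = ((5 - 4)² - 53)*99 = (1² - 53)*99 = (1 - 53)*99 = -52*99 = -5148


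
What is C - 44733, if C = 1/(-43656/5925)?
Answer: -650956591/14552 ≈ -44733.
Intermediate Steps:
C = -1975/14552 (C = 1/(-43656*1/5925) = 1/(-14552/1975) = -1975/14552 ≈ -0.13572)
C - 44733 = -1975/14552 - 44733 = -650956591/14552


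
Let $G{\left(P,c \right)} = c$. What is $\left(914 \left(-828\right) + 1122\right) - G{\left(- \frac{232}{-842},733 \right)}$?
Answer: $-756403$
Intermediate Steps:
$\left(914 \left(-828\right) + 1122\right) - G{\left(- \frac{232}{-842},733 \right)} = \left(914 \left(-828\right) + 1122\right) - 733 = \left(-756792 + 1122\right) - 733 = -755670 - 733 = -756403$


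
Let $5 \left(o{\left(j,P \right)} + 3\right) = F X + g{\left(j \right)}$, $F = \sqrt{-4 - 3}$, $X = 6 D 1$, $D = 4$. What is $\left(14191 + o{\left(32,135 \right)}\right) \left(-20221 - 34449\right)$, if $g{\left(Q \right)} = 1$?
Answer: $-775668894 - 262416 i \sqrt{7} \approx -7.7567 \cdot 10^{8} - 6.9429 \cdot 10^{5} i$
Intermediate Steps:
$X = 24$ ($X = 6 \cdot 4 \cdot 1 = 24 \cdot 1 = 24$)
$F = i \sqrt{7}$ ($F = \sqrt{-7} = i \sqrt{7} \approx 2.6458 i$)
$o{\left(j,P \right)} = - \frac{14}{5} + \frac{24 i \sqrt{7}}{5}$ ($o{\left(j,P \right)} = -3 + \frac{i \sqrt{7} \cdot 24 + 1}{5} = -3 + \frac{24 i \sqrt{7} + 1}{5} = -3 + \frac{1 + 24 i \sqrt{7}}{5} = -3 + \left(\frac{1}{5} + \frac{24 i \sqrt{7}}{5}\right) = - \frac{14}{5} + \frac{24 i \sqrt{7}}{5}$)
$\left(14191 + o{\left(32,135 \right)}\right) \left(-20221 - 34449\right) = \left(14191 - \left(\frac{14}{5} - \frac{24 i \sqrt{7}}{5}\right)\right) \left(-20221 - 34449\right) = \left(\frac{70941}{5} + \frac{24 i \sqrt{7}}{5}\right) \left(-54670\right) = -775668894 - 262416 i \sqrt{7}$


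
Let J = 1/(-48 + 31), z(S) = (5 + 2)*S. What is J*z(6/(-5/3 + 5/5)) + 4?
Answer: 131/17 ≈ 7.7059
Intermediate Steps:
z(S) = 7*S
J = -1/17 (J = 1/(-17) = -1/17 ≈ -0.058824)
J*z(6/(-5/3 + 5/5)) + 4 = -7*6/(-5/3 + 5/5)/17 + 4 = -7*6/(-5*⅓ + 5*(⅕))/17 + 4 = -7*6/(-5/3 + 1)/17 + 4 = -7*6/(-⅔)/17 + 4 = -7*6*(-3/2)/17 + 4 = -7*(-9)/17 + 4 = -1/17*(-63) + 4 = 63/17 + 4 = 131/17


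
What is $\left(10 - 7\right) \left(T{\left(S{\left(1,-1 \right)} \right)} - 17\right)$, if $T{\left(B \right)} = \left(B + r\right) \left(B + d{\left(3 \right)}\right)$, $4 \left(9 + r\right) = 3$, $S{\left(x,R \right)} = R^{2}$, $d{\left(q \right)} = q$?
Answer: $-138$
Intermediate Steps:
$r = - \frac{33}{4}$ ($r = -9 + \frac{1}{4} \cdot 3 = -9 + \frac{3}{4} = - \frac{33}{4} \approx -8.25$)
$T{\left(B \right)} = \left(3 + B\right) \left(- \frac{33}{4} + B\right)$ ($T{\left(B \right)} = \left(B - \frac{33}{4}\right) \left(B + 3\right) = \left(- \frac{33}{4} + B\right) \left(3 + B\right) = \left(3 + B\right) \left(- \frac{33}{4} + B\right)$)
$\left(10 - 7\right) \left(T{\left(S{\left(1,-1 \right)} \right)} - 17\right) = \left(10 - 7\right) \left(\left(- \frac{99}{4} + \left(\left(-1\right)^{2}\right)^{2} - \frac{21 \left(-1\right)^{2}}{4}\right) - 17\right) = 3 \left(\left(- \frac{99}{4} + 1^{2} - \frac{21}{4}\right) - 17\right) = 3 \left(\left(- \frac{99}{4} + 1 - \frac{21}{4}\right) - 17\right) = 3 \left(-29 - 17\right) = 3 \left(-46\right) = -138$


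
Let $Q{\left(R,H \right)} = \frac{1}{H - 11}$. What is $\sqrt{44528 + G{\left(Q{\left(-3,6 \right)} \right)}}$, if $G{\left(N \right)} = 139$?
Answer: $3 \sqrt{4963} \approx 211.35$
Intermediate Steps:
$Q{\left(R,H \right)} = \frac{1}{-11 + H}$
$\sqrt{44528 + G{\left(Q{\left(-3,6 \right)} \right)}} = \sqrt{44528 + 139} = \sqrt{44667} = 3 \sqrt{4963}$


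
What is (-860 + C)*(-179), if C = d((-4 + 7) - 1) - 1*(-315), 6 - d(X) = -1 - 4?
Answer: 95586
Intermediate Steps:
d(X) = 11 (d(X) = 6 - (-1 - 4) = 6 - 1*(-5) = 6 + 5 = 11)
C = 326 (C = 11 - 1*(-315) = 11 + 315 = 326)
(-860 + C)*(-179) = (-860 + 326)*(-179) = -534*(-179) = 95586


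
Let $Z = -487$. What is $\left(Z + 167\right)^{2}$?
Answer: $102400$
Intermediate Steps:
$\left(Z + 167\right)^{2} = \left(-487 + 167\right)^{2} = \left(-320\right)^{2} = 102400$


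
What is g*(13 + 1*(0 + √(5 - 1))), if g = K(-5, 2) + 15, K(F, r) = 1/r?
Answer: 465/2 ≈ 232.50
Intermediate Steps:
g = 31/2 (g = 1/2 + 15 = ½ + 15 = 31/2 ≈ 15.500)
g*(13 + 1*(0 + √(5 - 1))) = 31*(13 + 1*(0 + √(5 - 1)))/2 = 31*(13 + 1*(0 + √4))/2 = 31*(13 + 1*(0 + 2))/2 = 31*(13 + 1*2)/2 = 31*(13 + 2)/2 = (31/2)*15 = 465/2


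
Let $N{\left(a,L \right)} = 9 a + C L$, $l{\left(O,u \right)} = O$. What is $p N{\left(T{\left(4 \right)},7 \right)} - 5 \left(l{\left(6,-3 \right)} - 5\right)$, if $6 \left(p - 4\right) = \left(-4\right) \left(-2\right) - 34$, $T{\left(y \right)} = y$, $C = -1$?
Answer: $- \frac{44}{3} \approx -14.667$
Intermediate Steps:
$N{\left(a,L \right)} = - L + 9 a$ ($N{\left(a,L \right)} = 9 a - L = - L + 9 a$)
$p = - \frac{1}{3}$ ($p = 4 + \frac{\left(-4\right) \left(-2\right) - 34}{6} = 4 + \frac{8 - 34}{6} = 4 + \frac{1}{6} \left(-26\right) = 4 - \frac{13}{3} = - \frac{1}{3} \approx -0.33333$)
$p N{\left(T{\left(4 \right)},7 \right)} - 5 \left(l{\left(6,-3 \right)} - 5\right) = - \frac{\left(-1\right) 7 + 9 \cdot 4}{3} - 5 \left(6 - 5\right) = - \frac{-7 + 36}{3} - 5 = \left(- \frac{1}{3}\right) 29 - 5 = - \frac{29}{3} - 5 = - \frac{44}{3}$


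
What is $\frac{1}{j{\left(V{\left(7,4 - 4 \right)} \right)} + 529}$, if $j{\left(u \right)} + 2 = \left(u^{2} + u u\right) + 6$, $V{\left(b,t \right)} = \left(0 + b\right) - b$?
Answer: $\frac{1}{533} \approx 0.0018762$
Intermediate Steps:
$V{\left(b,t \right)} = 0$ ($V{\left(b,t \right)} = b - b = 0$)
$j{\left(u \right)} = 4 + 2 u^{2}$ ($j{\left(u \right)} = -2 + \left(\left(u^{2} + u u\right) + 6\right) = -2 + \left(\left(u^{2} + u^{2}\right) + 6\right) = -2 + \left(2 u^{2} + 6\right) = -2 + \left(6 + 2 u^{2}\right) = 4 + 2 u^{2}$)
$\frac{1}{j{\left(V{\left(7,4 - 4 \right)} \right)} + 529} = \frac{1}{\left(4 + 2 \cdot 0^{2}\right) + 529} = \frac{1}{\left(4 + 2 \cdot 0\right) + 529} = \frac{1}{\left(4 + 0\right) + 529} = \frac{1}{4 + 529} = \frac{1}{533}$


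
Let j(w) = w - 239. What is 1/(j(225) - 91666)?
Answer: -1/91680 ≈ -1.0908e-5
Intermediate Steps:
j(w) = -239 + w
1/(j(225) - 91666) = 1/((-239 + 225) - 91666) = 1/(-14 - 91666) = 1/(-91680) = -1/91680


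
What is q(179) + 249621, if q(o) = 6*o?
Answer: 250695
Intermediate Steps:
q(179) + 249621 = 6*179 + 249621 = 1074 + 249621 = 250695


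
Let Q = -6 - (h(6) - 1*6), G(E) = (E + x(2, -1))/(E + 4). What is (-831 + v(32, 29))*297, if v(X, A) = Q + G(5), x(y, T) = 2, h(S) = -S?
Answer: -244794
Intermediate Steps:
G(E) = (2 + E)/(4 + E) (G(E) = (E + 2)/(E + 4) = (2 + E)/(4 + E))
Q = 6 (Q = -6 - (-1*6 - 1*6) = -6 - (-6 - 6) = -6 - 1*(-12) = -6 + 12 = 6)
v(X, A) = 61/9 (v(X, A) = 6 + (2 + 5)/(4 + 5) = 6 + 7/9 = 61/9)
(-831 + v(32, 29))*297 = (-831 + 61/9)*297 = -7418/9*297 = -244794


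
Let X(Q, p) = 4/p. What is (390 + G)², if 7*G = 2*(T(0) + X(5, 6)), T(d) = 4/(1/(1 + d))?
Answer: 1378276/9 ≈ 1.5314e+5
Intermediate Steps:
T(d) = 4 + 4*d (T(d) = 4*(1 + d) = 4 + 4*d)
G = 4/3 (G = (2*((4 + 4*0) + 4/6))/7 = (2*((4 + 0) + 4*(⅙)))/7 = (2*(4 + ⅔))/7 = (2*(14/3))/7 = (⅐)*(28/3) = 4/3 ≈ 1.3333)
(390 + G)² = (390 + 4/3)² = (1174/3)² = 1378276/9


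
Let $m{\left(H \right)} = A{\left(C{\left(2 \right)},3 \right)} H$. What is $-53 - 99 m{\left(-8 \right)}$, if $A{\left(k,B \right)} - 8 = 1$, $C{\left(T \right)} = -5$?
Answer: $7075$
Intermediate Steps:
$A{\left(k,B \right)} = 9$ ($A{\left(k,B \right)} = 8 + 1 = 9$)
$m{\left(H \right)} = 9 H$
$-53 - 99 m{\left(-8 \right)} = -53 - 99 \cdot 9 \left(-8\right) = -53 - -7128 = -53 + 7128 = 7075$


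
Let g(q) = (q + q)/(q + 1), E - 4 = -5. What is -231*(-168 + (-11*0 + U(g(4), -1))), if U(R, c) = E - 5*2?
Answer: 41349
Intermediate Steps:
E = -1 (E = 4 - 5 = -1)
g(q) = 2*q/(1 + q) (g(q) = (2*q)/(1 + q) = 2*q/(1 + q))
U(R, c) = -11 (U(R, c) = -1 - 5*2 = -1 - 10 = -11)
-231*(-168 + (-11*0 + U(g(4), -1))) = -231*(-168 + (-11*0 - 11)) = -231*(-168 + (0 - 11)) = -231*(-168 - 11) = -231*(-179) = 41349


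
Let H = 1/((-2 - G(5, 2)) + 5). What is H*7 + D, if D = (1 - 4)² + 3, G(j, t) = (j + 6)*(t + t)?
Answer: 485/41 ≈ 11.829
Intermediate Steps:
G(j, t) = 2*t*(6 + j) (G(j, t) = (6 + j)*(2*t) = 2*t*(6 + j))
D = 12 (D = (-3)² + 3 = 9 + 3 = 12)
H = -1/41 (H = 1/((-2 - 2*2*(6 + 5)) + 5) = 1/((-2 - 2*2*11) + 5) = 1/((-2 - 1*44) + 5) = 1/((-2 - 44) + 5) = 1/(-46 + 5) = 1/(-41) = -1/41 ≈ -0.024390)
H*7 + D = -1/41*7 + 12 = -7/41 + 12 = 485/41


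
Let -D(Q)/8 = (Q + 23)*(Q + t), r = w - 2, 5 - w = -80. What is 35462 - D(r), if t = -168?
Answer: -36618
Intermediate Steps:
w = 85 (w = 5 - 1*(-80) = 5 + 80 = 85)
r = 83 (r = 85 - 2 = 83)
D(Q) = -8*(-168 + Q)*(23 + Q) (D(Q) = -8*(Q + 23)*(Q - 168) = -8*(23 + Q)*(-168 + Q) = -8*(-168 + Q)*(23 + Q))
35462 - D(r) = 35462 - (30912 - 8*83**2 + 1160*83) = 35462 - (30912 - 8*6889 + 96280) = 35462 - (30912 - 55112 + 96280) = 35462 - 1*72080 = 35462 - 72080 = -36618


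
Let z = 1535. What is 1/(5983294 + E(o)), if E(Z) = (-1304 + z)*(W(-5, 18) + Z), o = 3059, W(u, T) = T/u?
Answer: 5/33445457 ≈ 1.4950e-7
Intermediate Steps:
E(Z) = -4158/5 + 231*Z (E(Z) = (-1304 + 1535)*(18/(-5) + Z) = 231*(18*(-1/5) + Z) = 231*(-18/5 + Z) = -4158/5 + 231*Z)
1/(5983294 + E(o)) = 1/(5983294 + (-4158/5 + 231*3059)) = 1/(5983294 + (-4158/5 + 706629)) = 1/(5983294 + 3528987/5) = 1/(33445457/5) = 5/33445457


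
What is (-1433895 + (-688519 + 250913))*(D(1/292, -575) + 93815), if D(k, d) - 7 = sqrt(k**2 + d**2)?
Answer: -175587966822 - 25637*sqrt(28190410001)/4 ≈ -1.7666e+11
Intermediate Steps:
D(k, d) = 7 + sqrt(d**2 + k**2) (D(k, d) = 7 + sqrt(k**2 + d**2) = 7 + sqrt(d**2 + k**2))
(-1433895 + (-688519 + 250913))*(D(1/292, -575) + 93815) = (-1433895 + (-688519 + 250913))*((7 + sqrt((-575)**2 + (1/292)**2)) + 93815) = (-1433895 - 437606)*((7 + sqrt(330625 + (1/292)**2)) + 93815) = -1871501*((7 + sqrt(330625 + 1/85264)) + 93815) = -1871501*((7 + sqrt(28190410001/85264)) + 93815) = -1871501*((7 + sqrt(28190410001)/292) + 93815) = -1871501*(93822 + sqrt(28190410001)/292) = -175587966822 - 25637*sqrt(28190410001)/4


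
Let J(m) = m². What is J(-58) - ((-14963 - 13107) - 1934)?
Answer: 33368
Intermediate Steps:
J(-58) - ((-14963 - 13107) - 1934) = (-58)² - ((-14963 - 13107) - 1934) = 3364 - (-28070 - 1934) = 3364 - 1*(-30004) = 3364 + 30004 = 33368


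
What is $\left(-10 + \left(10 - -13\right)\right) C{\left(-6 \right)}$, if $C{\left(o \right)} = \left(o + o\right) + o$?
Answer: $-234$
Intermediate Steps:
$C{\left(o \right)} = 3 o$ ($C{\left(o \right)} = 2 o + o = 3 o$)
$\left(-10 + \left(10 - -13\right)\right) C{\left(-6 \right)} = \left(-10 + \left(10 - -13\right)\right) 3 \left(-6\right) = \left(-10 + \left(10 + 13\right)\right) \left(-18\right) = \left(-10 + 23\right) \left(-18\right) = 13 \left(-18\right) = -234$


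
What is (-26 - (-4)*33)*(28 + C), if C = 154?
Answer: 19292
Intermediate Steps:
(-26 - (-4)*33)*(28 + C) = (-26 - (-4)*33)*(28 + 154) = (-26 - 1*(-132))*182 = (-26 + 132)*182 = 106*182 = 19292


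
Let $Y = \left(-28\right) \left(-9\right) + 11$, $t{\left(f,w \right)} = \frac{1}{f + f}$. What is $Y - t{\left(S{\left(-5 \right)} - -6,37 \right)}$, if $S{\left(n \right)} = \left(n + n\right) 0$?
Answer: $\frac{3155}{12} \approx 262.92$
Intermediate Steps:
$S{\left(n \right)} = 0$ ($S{\left(n \right)} = 2 n 0 = 0$)
$t{\left(f,w \right)} = \frac{1}{2 f}$
$Y = 263$ ($Y = 252 + 11 = 263$)
$Y - t{\left(S{\left(-5 \right)} - -6,37 \right)} = 263 - \frac{1}{2 \left(0 - -6\right)} = 263 - \frac{1}{2 \left(0 + 6\right)} = 263 - \frac{1}{2 \cdot 6} = 263 - \frac{1}{2} \cdot \frac{1}{6} = 263 - \frac{1}{12} = \frac{3155}{12}$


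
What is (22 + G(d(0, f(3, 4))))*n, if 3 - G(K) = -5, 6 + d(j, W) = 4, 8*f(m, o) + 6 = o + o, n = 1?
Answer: 30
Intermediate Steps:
f(m, o) = -¾ + o/4 (f(m, o) = -¾ + (o + o)/8 = -¾ + (2*o)/8 = -¾ + o/4)
d(j, W) = -2 (d(j, W) = -6 + 4 = -2)
G(K) = 8 (G(K) = 3 - 1*(-5) = 3 + 5 = 8)
(22 + G(d(0, f(3, 4))))*n = (22 + 8)*1 = 30*1 = 30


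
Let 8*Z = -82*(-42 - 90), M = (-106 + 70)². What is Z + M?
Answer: 2649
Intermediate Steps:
M = 1296 (M = (-36)² = 1296)
Z = 1353 (Z = (-82*(-42 - 90))/8 = (-82*(-132))/8 = (⅛)*10824 = 1353)
Z + M = 1353 + 1296 = 2649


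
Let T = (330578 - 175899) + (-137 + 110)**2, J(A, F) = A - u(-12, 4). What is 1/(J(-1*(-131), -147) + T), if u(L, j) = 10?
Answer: 1/155529 ≈ 6.4297e-6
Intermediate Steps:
J(A, F) = -10 + A (J(A, F) = A - 1*10 = A - 10 = -10 + A)
T = 155408 (T = 154679 + (-27)**2 = 154679 + 729 = 155408)
1/(J(-1*(-131), -147) + T) = 1/((-10 - 1*(-131)) + 155408) = 1/((-10 + 131) + 155408) = 1/(121 + 155408) = 1/155529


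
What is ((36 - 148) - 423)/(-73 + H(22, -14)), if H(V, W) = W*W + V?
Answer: -107/29 ≈ -3.6897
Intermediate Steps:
H(V, W) = V + W**2 (H(V, W) = W**2 + V = V + W**2)
((36 - 148) - 423)/(-73 + H(22, -14)) = ((36 - 148) - 423)/(-73 + (22 + (-14)**2)) = (-112 - 423)/(-73 + (22 + 196)) = -535/(-73 + 218) = -535/145 = -535*1/145 = -107/29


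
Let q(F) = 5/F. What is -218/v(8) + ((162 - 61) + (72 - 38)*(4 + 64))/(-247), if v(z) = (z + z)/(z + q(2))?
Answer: -31789/208 ≈ -152.83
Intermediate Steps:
v(z) = 2*z/(5/2 + z) (v(z) = (z + z)/(z + 5/2) = (2*z)/(z + 5*(½)) = (2*z)/(z + 5/2) = (2*z)/(5/2 + z) = 2*z/(5/2 + z))
-218/v(8) + ((162 - 61) + (72 - 38)*(4 + 64))/(-247) = -218/(4*8/(5 + 2*8)) + ((162 - 61) + (72 - 38)*(4 + 64))/(-247) = -218/(4*8/(5 + 16)) + (101 + 34*68)*(-1/247) = -218/(4*8/21) + (101 + 2312)*(-1/247) = -218/(4*8*(1/21)) + 2413*(-1/247) = -218/32/21 - 127/13 = -218*21/32 - 127/13 = -2289/16 - 127/13 = -31789/208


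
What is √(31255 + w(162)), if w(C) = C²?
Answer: √57499 ≈ 239.79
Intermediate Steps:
√(31255 + w(162)) = √(31255 + 162²) = √(31255 + 26244) = √57499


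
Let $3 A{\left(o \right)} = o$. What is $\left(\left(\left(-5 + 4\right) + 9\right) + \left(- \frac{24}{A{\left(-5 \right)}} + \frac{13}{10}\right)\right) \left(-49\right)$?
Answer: $- \frac{11613}{10} \approx -1161.3$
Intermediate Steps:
$A{\left(o \right)} = \frac{o}{3}$
$\left(\left(\left(-5 + 4\right) + 9\right) + \left(- \frac{24}{A{\left(-5 \right)}} + \frac{13}{10}\right)\right) \left(-49\right) = \left(\left(\left(-5 + 4\right) + 9\right) + \left(- \frac{24}{\frac{1}{3} \left(-5\right)} + \frac{13}{10}\right)\right) \left(-49\right) = \left(\left(-1 + 9\right) + \left(- \frac{24}{- \frac{5}{3}} + 13 \cdot \frac{1}{10}\right)\right) \left(-49\right) = \left(8 + \left(\left(-24\right) \left(- \frac{3}{5}\right) + \frac{13}{10}\right)\right) \left(-49\right) = \left(8 + \left(\frac{72}{5} + \frac{13}{10}\right)\right) \left(-49\right) = \left(8 + \frac{157}{10}\right) \left(-49\right) = \frac{237}{10} \left(-49\right) = - \frac{11613}{10}$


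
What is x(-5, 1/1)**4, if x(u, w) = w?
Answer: 1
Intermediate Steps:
x(-5, 1/1)**4 = (1/1)**4 = 1**4 = 1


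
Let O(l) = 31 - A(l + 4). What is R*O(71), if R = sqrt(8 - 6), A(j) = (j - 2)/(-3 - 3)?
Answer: 259*sqrt(2)/6 ≈ 61.047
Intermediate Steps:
A(j) = 1/3 - j/6 (A(j) = (-2 + j)/(-6) = (-2 + j)*(-1/6) = 1/3 - j/6)
R = sqrt(2) ≈ 1.4142
O(l) = 94/3 + l/6 (O(l) = 31 - (1/3 - (l + 4)/6) = 31 - (1/3 - (4 + l)/6) = 31 - (1/3 + (-2/3 - l/6)) = 31 - (-1/3 - l/6) = 31 + (1/3 + l/6) = 94/3 + l/6)
R*O(71) = sqrt(2)*(94/3 + (1/6)*71) = sqrt(2)*(94/3 + 71/6) = sqrt(2)*(259/6) = 259*sqrt(2)/6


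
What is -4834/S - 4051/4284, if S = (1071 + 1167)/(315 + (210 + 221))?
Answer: -6907003/4284 ≈ -1612.3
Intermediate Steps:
S = 3 (S = 2238/(315 + 431) = 2238/746 = 2238*(1/746) = 3)
-4834/S - 4051/4284 = -4834/3 - 4051/4284 = -6907003/4284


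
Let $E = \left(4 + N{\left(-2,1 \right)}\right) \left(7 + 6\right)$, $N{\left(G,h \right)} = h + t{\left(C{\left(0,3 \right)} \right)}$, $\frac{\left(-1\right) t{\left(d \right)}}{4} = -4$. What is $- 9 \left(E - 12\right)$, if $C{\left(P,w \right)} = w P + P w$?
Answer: $-2349$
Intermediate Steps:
$C{\left(P,w \right)} = 2 P w$ ($C{\left(P,w \right)} = P w + P w = 2 P w$)
$t{\left(d \right)} = 16$ ($t{\left(d \right)} = \left(-4\right) \left(-4\right) = 16$)
$N{\left(G,h \right)} = 16 + h$ ($N{\left(G,h \right)} = h + 16 = 16 + h$)
$E = 273$ ($E = \left(4 + \left(16 + 1\right)\right) \left(7 + 6\right) = \left(4 + 17\right) 13 = 21 \cdot 13 = 273$)
$- 9 \left(E - 12\right) = - 9 \left(273 - 12\right) = \left(-9\right) 261 = -2349$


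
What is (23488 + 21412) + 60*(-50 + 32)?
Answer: 43820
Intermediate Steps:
(23488 + 21412) + 60*(-50 + 32) = 44900 + 60*(-18) = 44900 - 1080 = 43820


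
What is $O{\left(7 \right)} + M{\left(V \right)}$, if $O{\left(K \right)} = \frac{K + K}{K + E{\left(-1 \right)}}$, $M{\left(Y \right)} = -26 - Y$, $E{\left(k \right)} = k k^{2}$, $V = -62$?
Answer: $\frac{115}{3} \approx 38.333$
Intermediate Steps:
$E{\left(k \right)} = k^{3}$
$O{\left(K \right)} = \frac{2 K}{-1 + K}$ ($O{\left(K \right)} = \frac{K + K}{K + \left(-1\right)^{3}} = \frac{2 K}{K - 1} = \frac{2 K}{-1 + K}$)
$O{\left(7 \right)} + M{\left(V \right)} = 2 \cdot 7 \frac{1}{-1 + 7} - -36 = 2 \cdot 7 \cdot \frac{1}{6} + \left(-26 + 62\right) = 2 \cdot 7 \cdot \frac{1}{6} + 36 = \frac{7}{3} + 36 = \frac{115}{3}$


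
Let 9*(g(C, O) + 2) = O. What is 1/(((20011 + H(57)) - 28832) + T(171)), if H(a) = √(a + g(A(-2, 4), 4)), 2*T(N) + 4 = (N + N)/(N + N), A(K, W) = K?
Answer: -317610/2802112229 - 12*√499/2802112229 ≈ -0.00011344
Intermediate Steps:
g(C, O) = -2 + O/9
T(N) = -3/2 (T(N) = -2 + ((N + N)/(N + N))/2 = -2 + ((2*N)/((2*N)))/2 = -2 + ((2*N)*(1/(2*N)))/2 = -2 + (½)*1 = -2 + ½ = -3/2)
H(a) = √(-14/9 + a) (H(a) = √(a + (-2 + (⅑)*4)) = √(a + (-2 + 4/9)) = √(a - 14/9) = √(-14/9 + a))
1/(((20011 + H(57)) - 28832) + T(171)) = 1/(((20011 + √(-14 + 9*57)/3) - 28832) - 3/2) = 1/(((20011 + √(-14 + 513)/3) - 28832) - 3/2) = 1/(((20011 + √499/3) - 28832) - 3/2) = 1/((-8821 + √499/3) - 3/2) = 1/(-17645/2 + √499/3)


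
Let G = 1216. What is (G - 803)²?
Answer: 170569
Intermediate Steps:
(G - 803)² = (1216 - 803)² = 413² = 170569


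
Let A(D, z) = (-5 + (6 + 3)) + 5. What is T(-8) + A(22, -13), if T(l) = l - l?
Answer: 9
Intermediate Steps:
T(l) = 0
A(D, z) = 9 (A(D, z) = (-5 + 9) + 5 = 4 + 5 = 9)
T(-8) + A(22, -13) = 0 + 9 = 9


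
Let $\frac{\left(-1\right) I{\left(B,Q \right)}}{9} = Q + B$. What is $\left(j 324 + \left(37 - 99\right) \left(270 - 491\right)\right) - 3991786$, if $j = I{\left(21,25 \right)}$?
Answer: $-4112220$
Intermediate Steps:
$I{\left(B,Q \right)} = - 9 B - 9 Q$ ($I{\left(B,Q \right)} = - 9 \left(Q + B\right) = - 9 \left(B + Q\right) = - 9 B - 9 Q$)
$j = -414$ ($j = \left(-9\right) 21 - 225 = -189 - 225 = -414$)
$\left(j 324 + \left(37 - 99\right) \left(270 - 491\right)\right) - 3991786 = \left(\left(-414\right) 324 + \left(37 - 99\right) \left(270 - 491\right)\right) - 3991786 = \left(-134136 - -13702\right) - 3991786 = \left(-134136 + 13702\right) - 3991786 = -120434 - 3991786 = -4112220$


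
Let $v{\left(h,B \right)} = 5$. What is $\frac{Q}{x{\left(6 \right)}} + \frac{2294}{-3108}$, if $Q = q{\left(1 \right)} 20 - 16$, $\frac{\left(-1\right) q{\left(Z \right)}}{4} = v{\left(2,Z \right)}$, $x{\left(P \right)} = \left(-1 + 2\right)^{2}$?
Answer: $- \frac{17503}{42} \approx -416.74$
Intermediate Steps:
$x{\left(P \right)} = 1$ ($x{\left(P \right)} = 1^{2} = 1$)
$q{\left(Z \right)} = -20$ ($q{\left(Z \right)} = \left(-4\right) 5 = -20$)
$Q = -416$ ($Q = \left(-20\right) 20 - 16 = -400 - 16 = -416$)
$\frac{Q}{x{\left(6 \right)}} + \frac{2294}{-3108} = - \frac{416}{1} + \frac{2294}{-3108} = \left(-416\right) 1 + 2294 \left(- \frac{1}{3108}\right) = -416 - \frac{31}{42} = - \frac{17503}{42}$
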